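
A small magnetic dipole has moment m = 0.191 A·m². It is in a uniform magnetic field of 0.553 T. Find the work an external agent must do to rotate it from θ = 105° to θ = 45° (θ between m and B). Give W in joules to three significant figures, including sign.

W ≈ -0.102 J

W_ext = ΔU = −mB cosθ₂ + mB cosθ₁ = mB(cosθ₁ − cosθ₂).
W = (0.191)(0.553)·(cos105° − cos45°) = (0.1056)·(-0.9659) = -0.1020 J.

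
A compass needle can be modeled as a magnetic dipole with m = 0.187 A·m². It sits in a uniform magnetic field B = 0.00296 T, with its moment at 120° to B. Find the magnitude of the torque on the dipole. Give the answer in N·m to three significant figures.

τ ≈ 4.79×10⁻⁴ N·m

Torque on a magnetic dipole: τ = mB sinθ.
τ = (0.187)(0.00296)·sin120° = 4.794×10⁻⁴ N·m.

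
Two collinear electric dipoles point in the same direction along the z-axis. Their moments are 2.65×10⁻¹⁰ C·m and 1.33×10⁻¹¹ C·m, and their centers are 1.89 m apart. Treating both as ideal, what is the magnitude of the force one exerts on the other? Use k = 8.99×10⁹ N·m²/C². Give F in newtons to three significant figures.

F ≈ 1.49×10⁻¹¹ N

On-axis field of dipole 1 at distance r: E = 2kp₁/r³. Force on dipole 2 is F = p₂·dE/dr (gradient along axis).
dE/dr = −6kp₁/r⁴, so |F| = 6kp₁p₂/r⁴ (attractive for aligned moments).
F = 6(8.99×10⁹)(2.65×10⁻¹⁰)(1.33×10⁻¹¹)/(1.89)⁴ = 1.490×10⁻¹¹ N.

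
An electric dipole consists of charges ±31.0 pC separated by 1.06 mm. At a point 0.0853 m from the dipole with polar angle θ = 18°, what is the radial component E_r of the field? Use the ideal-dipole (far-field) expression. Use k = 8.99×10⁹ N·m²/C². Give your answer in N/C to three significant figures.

Dipole moment p = qd = (3.10×10⁻¹¹ C)(0.00106 m) = 3.286×10⁻¹⁴ C·m.
For a dipole, E_r = (2kp cosθ)/r³.
kp/r³ = (8.99×10⁹)(3.286×10⁻¹⁴)/(0.0853)³ = 0.4760 N/C.
E_r = 2·0.4760·cos18° = 0.9053 N/C.

E_r ≈ 0.905 N/C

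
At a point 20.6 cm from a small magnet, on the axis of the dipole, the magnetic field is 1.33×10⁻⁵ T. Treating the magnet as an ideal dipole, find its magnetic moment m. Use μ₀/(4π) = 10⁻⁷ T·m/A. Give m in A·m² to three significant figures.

On axis B = (μ₀/4π)·2m/r³, so m = Br³·4π/(μ₀·2).
m = (1.33×10⁻⁵)·(0.206)³ / (2·10⁻⁷) = 0.5813 A·m².

m ≈ 0.581 A·m²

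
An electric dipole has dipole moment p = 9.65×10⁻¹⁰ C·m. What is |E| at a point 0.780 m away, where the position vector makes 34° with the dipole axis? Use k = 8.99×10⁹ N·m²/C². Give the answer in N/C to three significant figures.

E ≈ 32.0 N/C

At angle θ the dipole field magnitude is E = (kp/r³)·√(1 + 3cos²θ).
kp/r³ = (8.99×10⁹)(9.65×10⁻¹⁰) / (0.780)³ = 18.28 N/C.
√(1 + 3cos²34°) = √(1 + 3·0.6873) = √3.0619 ≈ 1.7498.
E ≈ 18.28 × 1.750 = 31.99 N/C.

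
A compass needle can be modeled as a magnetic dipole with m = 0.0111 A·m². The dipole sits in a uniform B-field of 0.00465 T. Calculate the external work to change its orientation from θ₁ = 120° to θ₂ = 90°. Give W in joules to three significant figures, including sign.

W_ext = ΔU = −mB cosθ₂ + mB cosθ₁ = mB(cosθ₁ − cosθ₂).
W = (0.0111)(0.00465)·(cos120° − cos90°) = (5.162×10⁻⁵)·(-0.5000) = -2.581×10⁻⁵ J.

W ≈ -2.58×10⁻⁵ J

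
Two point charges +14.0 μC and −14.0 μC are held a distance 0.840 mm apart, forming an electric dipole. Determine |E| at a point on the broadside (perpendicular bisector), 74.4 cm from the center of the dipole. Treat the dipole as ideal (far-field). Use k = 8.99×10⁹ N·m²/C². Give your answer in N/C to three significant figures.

E ≈ 257 N/C

Dipole moment p = qd = (1.40×10⁻⁵ C)(8.40×10⁻⁴ m) = 1.176×10⁻⁸ C·m.
In the equatorial plane E = kp/r³.
E = (8.99×10⁹)(1.176×10⁻⁸) / (0.744)³ = 256.7 N/C.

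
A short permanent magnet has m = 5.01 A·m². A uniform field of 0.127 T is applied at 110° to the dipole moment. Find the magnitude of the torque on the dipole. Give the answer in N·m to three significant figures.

τ ≈ 0.598 N·m

Torque on a magnetic dipole: τ = mB sinθ.
τ = (5.01)(0.127)·sin110° = 0.5979 N·m.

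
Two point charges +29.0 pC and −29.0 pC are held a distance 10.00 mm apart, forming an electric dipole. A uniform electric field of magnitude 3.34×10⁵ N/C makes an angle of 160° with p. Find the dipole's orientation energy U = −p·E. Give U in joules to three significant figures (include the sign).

Dipole moment p = qd = (2.90×10⁻¹¹ C)(0.0100 m) = 2.90×10⁻¹³ C·m.
U = −p·E = −pE cosθ.
U = −(2.90×10⁻¹³)(3.34×10⁵)·cos160° = 9.102×10⁻⁸ J.

U ≈ 9.10×10⁻⁸ J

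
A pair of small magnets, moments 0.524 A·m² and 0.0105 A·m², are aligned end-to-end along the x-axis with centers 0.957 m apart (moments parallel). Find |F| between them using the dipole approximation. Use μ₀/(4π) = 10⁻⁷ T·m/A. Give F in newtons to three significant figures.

On-axis B of dipole 1: B = (μ₀/4π)·2m₁/r³. Force on dipole 2: F = m₂·dB/dr.
dB/dr = −(μ₀/4π)·6m₁/r⁴, so |F| = (μ₀/4π)·6m₁m₂/r⁴.
F = 6(10⁻⁷)(0.524)(0.0105)/(0.957)⁴ = 3.936×10⁻⁹ N.

F ≈ 3.94×10⁻⁹ N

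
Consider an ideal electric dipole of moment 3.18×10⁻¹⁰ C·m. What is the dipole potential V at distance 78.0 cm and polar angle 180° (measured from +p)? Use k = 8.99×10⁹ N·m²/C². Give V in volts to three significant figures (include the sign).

V ≈ -4.70 V

The dipole potential is V = kp cosθ / r².
V = (8.99×10⁹)(3.18×10⁻¹⁰)·cos180° / (0.780)² = -4.699 V.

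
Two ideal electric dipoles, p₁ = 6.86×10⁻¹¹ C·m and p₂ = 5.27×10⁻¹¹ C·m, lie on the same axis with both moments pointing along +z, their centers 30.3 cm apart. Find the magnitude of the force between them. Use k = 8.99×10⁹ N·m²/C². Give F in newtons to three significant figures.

On-axis field of dipole 1 at distance r: E = 2kp₁/r³. Force on dipole 2 is F = p₂·dE/dr (gradient along axis).
dE/dr = −6kp₁/r⁴, so |F| = 6kp₁p₂/r⁴ (attractive for aligned moments).
F = 6(8.99×10⁹)(6.86×10⁻¹¹)(5.27×10⁻¹¹)/(0.303)⁴ = 2.314×10⁻⁸ N.

F ≈ 2.31×10⁻⁸ N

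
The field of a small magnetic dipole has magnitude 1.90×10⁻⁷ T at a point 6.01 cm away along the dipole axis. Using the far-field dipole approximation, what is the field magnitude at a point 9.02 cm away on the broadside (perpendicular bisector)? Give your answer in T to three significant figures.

B ≈ 2.81×10⁻⁸ T

Dipole fields scale as 1/r³ in the far field.
The axial field is twice the equatorial field at the same r, so the geometry factor is 1/2.
B₂ = B₁ · (1/2) · (r₁/r₂)³ = 1.90×10⁻⁷ · 0.5 · (6.01/9.02)³.
(r₁/r₂)³ = (0.6663)³ = 0.2958.
B₂ ≈ 2.810×10⁻⁸ T.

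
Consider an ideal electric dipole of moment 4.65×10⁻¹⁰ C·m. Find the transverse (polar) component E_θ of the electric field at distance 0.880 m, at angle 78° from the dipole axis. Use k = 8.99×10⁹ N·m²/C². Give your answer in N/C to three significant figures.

E_θ ≈ 6.00 N/C

For a dipole, E_θ = (kp sinθ)/r³.
kp/r³ = (8.99×10⁹)(4.65×10⁻¹⁰)/(0.880)³ = 6.134 N/C.
E_θ = 6.134·sin78° = 6.000 N/C.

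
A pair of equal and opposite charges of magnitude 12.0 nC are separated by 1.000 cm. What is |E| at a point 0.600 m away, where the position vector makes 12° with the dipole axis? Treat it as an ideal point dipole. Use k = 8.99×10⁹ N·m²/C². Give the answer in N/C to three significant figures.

Dipole moment p = qd = (1.20×10⁻⁸ C)(0.0100 m) = 1.20×10⁻¹⁰ C·m.
At angle θ the dipole field magnitude is E = (kp/r³)·√(1 + 3cos²θ).
kp/r³ = (8.99×10⁹)(1.20×10⁻¹⁰) / (0.600)³ = 4.994 N/C.
√(1 + 3cos²12°) = √(1 + 3·0.9568) = √3.8703 ≈ 1.9673.
E ≈ 4.994 × 1.967 = 9.826 N/C.

E ≈ 9.83 N/C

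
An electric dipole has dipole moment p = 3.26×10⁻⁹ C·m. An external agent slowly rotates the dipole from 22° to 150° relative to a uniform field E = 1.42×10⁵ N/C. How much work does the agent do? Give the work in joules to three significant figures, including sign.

W_ext = ΔU = U(θ₂) − U(θ₁) = −pE cosθ₂ − (−pE cosθ₁) = pE(cosθ₁ − cosθ₂).
W = (3.26×10⁻⁹)(1.42×10⁵)·(cos22° − cos150°) = (4.629×10⁻⁴)·(+1.7932) = 8.301×10⁻⁴ J.

W ≈ 8.30×10⁻⁴ J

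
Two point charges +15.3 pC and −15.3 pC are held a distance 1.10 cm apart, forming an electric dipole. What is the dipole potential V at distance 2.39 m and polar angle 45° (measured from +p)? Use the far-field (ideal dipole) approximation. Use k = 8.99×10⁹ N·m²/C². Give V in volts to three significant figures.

Dipole moment p = qd = (1.53×10⁻¹¹ C)(0.0110 m) = 1.683×10⁻¹³ C·m.
The dipole potential is V = kp cosθ / r².
V = (8.99×10⁹)(1.683×10⁻¹³)·cos45° / (2.39)² = 1.873×10⁻⁴ V.

V ≈ 1.87×10⁻⁴ V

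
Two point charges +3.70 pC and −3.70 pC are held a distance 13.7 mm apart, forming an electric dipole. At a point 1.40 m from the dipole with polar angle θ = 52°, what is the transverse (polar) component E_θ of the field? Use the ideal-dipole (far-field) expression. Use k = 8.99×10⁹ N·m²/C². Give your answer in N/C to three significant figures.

E_θ ≈ 1.31×10⁻⁴ N/C

Dipole moment p = qd = (3.70×10⁻¹² C)(0.0137 m) = 5.069×10⁻¹⁴ C·m.
For a dipole, E_θ = (kp sinθ)/r³.
kp/r³ = (8.99×10⁹)(5.069×10⁻¹⁴)/(1.40)³ = 1.661×10⁻⁴ N/C.
E_θ = 1.661×10⁻⁴·sin52° = 1.309×10⁻⁴ N/C.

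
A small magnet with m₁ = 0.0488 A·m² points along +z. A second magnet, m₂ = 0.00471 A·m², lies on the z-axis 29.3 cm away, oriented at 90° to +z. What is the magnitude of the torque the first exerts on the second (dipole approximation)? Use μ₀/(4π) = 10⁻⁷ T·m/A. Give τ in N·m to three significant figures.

Dipole B is on the axis of dipole A, so B₁ there is axial: B₁ = (μ₀/4π)·2m₁/r³ along +z.
B₁ = 2(10⁻⁷)(0.0488)/(0.293)³ = 3.880×10⁻⁷ T.
τ = m₂ B₁ sinθ.
τ = (0.00471)(3.880×10⁻⁷)·sin90° = 1.828×10⁻⁹ N·m.

τ ≈ 1.83×10⁻⁹ N·m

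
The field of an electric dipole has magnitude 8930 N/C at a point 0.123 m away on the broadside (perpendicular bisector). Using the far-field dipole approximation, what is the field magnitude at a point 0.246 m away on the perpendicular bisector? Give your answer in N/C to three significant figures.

Dipole fields scale as 1/r³ in the far field; the geometry is the same at both points.
E₂ = E₁ · (r₁/r₂)³ = 8930 · (0.123/0.246)³.
(r₁/r₂)³ = (0.5)³ = 0.125.
E₂ ≈ 1116 N/C.

E ≈ 1120 N/C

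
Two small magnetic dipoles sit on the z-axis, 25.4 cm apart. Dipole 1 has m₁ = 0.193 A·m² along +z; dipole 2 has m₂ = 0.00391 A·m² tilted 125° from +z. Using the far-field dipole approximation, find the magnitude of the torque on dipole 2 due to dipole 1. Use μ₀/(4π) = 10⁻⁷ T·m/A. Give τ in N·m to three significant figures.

τ ≈ 7.54×10⁻⁹ N·m

Dipole B is on the axis of dipole A, so B₁ there is axial: B₁ = (μ₀/4π)·2m₁/r³ along +z.
B₁ = 2(10⁻⁷)(0.193)/(0.254)³ = 2.356×10⁻⁶ T.
τ = m₂ B₁ sinθ.
τ = (0.00391)(2.356×10⁻⁶)·sin125° = 7.544×10⁻⁹ N·m.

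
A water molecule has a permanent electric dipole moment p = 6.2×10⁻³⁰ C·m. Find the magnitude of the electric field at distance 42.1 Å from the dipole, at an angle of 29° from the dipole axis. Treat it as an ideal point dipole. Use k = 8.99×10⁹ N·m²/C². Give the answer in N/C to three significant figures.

E ≈ 1.36×10⁶ N/C

At angle θ the dipole field magnitude is E = (kp/r³)·√(1 + 3cos²θ).
kp/r³ = (8.99×10⁹)(6.20×10⁻³⁰) / (4.21×10⁻⁹)³ = 7.470×10⁵ N/C.
√(1 + 3cos²29°) = √(1 + 3·0.7650) = √3.2949 ≈ 1.8152.
E ≈ 7.470×10⁵ × 1.815 = 1.356×10⁶ N/C.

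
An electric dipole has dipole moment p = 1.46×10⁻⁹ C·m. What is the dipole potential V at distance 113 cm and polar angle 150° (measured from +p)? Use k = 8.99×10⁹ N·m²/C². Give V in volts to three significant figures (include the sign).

V ≈ -8.90 V

The dipole potential is V = kp cosθ / r².
V = (8.99×10⁹)(1.46×10⁻⁹)·cos150° / (1.13)² = -8.902 V.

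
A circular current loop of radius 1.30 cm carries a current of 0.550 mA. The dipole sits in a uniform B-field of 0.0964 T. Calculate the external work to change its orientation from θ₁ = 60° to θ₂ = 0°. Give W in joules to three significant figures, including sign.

Magnetic moment m = IA = Iπa² = (5.50×10⁻⁴)·π·(0.0130)² = 2.92×10⁻⁷ A·m².
W_ext = ΔU = −mB cosθ₂ + mB cosθ₁ = mB(cosθ₁ − cosθ₂).
W = (2.92×10⁻⁷)(0.0964)·(cos60° − cos0°) = (2.815×10⁻⁸)·(-0.5000) = -1.407×10⁻⁸ J.

W ≈ -1.41×10⁻⁸ J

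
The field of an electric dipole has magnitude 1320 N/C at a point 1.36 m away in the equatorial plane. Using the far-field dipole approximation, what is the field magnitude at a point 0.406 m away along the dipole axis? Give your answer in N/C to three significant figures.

Dipole fields scale as 1/r³ in the far field.
The axial field is twice the equatorial field at the same r, so the geometry factor is 2/1.
E₂ = E₁ · (2/1) · (r₁/r₂)³ = 1320 · 2 · (1.36/0.406)³.
(r₁/r₂)³ = (3.35)³ = 37.59.
E₂ ≈ 9.923×10⁴ N/C.

E ≈ 9.92×10⁴ N/C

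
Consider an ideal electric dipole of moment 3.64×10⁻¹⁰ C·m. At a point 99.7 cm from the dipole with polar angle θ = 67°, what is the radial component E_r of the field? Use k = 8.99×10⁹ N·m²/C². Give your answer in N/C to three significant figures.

E_r ≈ 2.58 N/C

For a dipole, E_r = (2kp cosθ)/r³.
kp/r³ = (8.99×10⁹)(3.64×10⁻¹⁰)/(0.997)³ = 3.302 N/C.
E_r = 2·3.302·cos67° = 2.580 N/C.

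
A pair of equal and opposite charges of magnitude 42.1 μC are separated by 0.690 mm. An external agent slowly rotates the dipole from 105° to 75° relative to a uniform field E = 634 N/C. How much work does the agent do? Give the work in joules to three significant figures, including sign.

Dipole moment p = qd = (4.21×10⁻⁵ C)(6.90×10⁻⁴ m) = 2.905×10⁻⁸ C·m.
W_ext = ΔU = U(θ₂) − U(θ₁) = −pE cosθ₂ − (−pE cosθ₁) = pE(cosθ₁ − cosθ₂).
W = (2.905×10⁻⁸)(634)·(cos105° − cos75°) = (1.842×10⁻⁵)·(-0.5176) = -9.534×10⁻⁶ J.

W ≈ -9.53×10⁻⁶ J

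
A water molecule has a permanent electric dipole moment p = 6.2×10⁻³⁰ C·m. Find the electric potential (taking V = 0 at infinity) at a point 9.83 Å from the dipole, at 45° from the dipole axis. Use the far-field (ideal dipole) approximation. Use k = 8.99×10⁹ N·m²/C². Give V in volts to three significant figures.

The dipole potential is V = kp cosθ / r².
V = (8.99×10⁹)(6.20×10⁻³⁰)·cos45° / (9.83×10⁻¹⁰)² = 0.04079 V.

V ≈ 0.0408 V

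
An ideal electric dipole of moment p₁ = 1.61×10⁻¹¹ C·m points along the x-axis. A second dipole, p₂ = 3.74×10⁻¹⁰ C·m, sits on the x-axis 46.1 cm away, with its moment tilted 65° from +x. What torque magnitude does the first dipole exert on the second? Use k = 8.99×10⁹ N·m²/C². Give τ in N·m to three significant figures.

τ ≈ 1.00×10⁻⁹ N·m

The second dipole sits on the axis of the first, so the field there is axial: E₁ = 2kp₁/r³ along +x.
E₁ = 2(8.99×10⁹)(1.61×10⁻¹¹)/(0.461)³ = 2.955 N/C.
Torque on the second dipole: τ = p₂ E₁ sinθ.
τ = (3.74×10⁻¹⁰)(2.955)·sin65° = 1.002×10⁻⁹ N·m.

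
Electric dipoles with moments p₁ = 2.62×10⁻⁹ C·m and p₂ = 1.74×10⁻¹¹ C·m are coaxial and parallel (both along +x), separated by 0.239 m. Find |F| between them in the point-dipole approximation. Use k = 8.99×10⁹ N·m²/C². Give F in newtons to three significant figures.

F ≈ 7.54×10⁻⁷ N

On-axis field of dipole 1 at distance r: E = 2kp₁/r³. Force on dipole 2 is F = p₂·dE/dr (gradient along axis).
dE/dr = −6kp₁/r⁴, so |F| = 6kp₁p₂/r⁴ (attractive for aligned moments).
F = 6(8.99×10⁹)(2.62×10⁻⁹)(1.74×10⁻¹¹)/(0.239)⁴ = 7.537×10⁻⁷ N.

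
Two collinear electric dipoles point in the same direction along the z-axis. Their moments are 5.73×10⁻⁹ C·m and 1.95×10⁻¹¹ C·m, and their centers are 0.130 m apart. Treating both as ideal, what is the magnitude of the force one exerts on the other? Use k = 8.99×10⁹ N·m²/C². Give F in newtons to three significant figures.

F ≈ 2.11×10⁻⁵ N

On-axis field of dipole 1 at distance r: E = 2kp₁/r³. Force on dipole 2 is F = p₂·dE/dr (gradient along axis).
dE/dr = −6kp₁/r⁴, so |F| = 6kp₁p₂/r⁴ (attractive for aligned moments).
F = 6(8.99×10⁹)(5.73×10⁻⁹)(1.95×10⁻¹¹)/(0.130)⁴ = 2.110×10⁻⁵ N.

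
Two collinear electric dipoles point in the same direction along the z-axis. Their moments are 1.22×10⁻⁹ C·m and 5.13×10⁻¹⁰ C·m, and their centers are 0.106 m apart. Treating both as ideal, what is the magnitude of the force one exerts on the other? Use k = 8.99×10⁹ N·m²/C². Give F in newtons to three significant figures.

On-axis field of dipole 1 at distance r: E = 2kp₁/r³. Force on dipole 2 is F = p₂·dE/dr (gradient along axis).
dE/dr = −6kp₁/r⁴, so |F| = 6kp₁p₂/r⁴ (attractive for aligned moments).
F = 6(8.99×10⁹)(1.22×10⁻⁹)(5.13×10⁻¹⁰)/(0.106)⁴ = 2.674×10⁻⁴ N.

F ≈ 2.67×10⁻⁴ N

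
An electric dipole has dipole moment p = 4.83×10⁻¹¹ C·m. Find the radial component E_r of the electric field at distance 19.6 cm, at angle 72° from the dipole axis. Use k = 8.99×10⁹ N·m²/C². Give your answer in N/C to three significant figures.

For a dipole, E_r = (2kp cosθ)/r³.
kp/r³ = (8.99×10⁹)(4.83×10⁻¹¹)/(0.196)³ = 57.67 N/C.
E_r = 2·57.67·cos72° = 35.64 N/C.

E_r ≈ 35.6 N/C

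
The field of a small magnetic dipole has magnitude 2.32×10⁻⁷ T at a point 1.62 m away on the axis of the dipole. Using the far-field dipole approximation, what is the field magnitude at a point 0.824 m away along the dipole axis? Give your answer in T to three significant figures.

B ≈ 1.76×10⁻⁶ T

Dipole fields scale as 1/r³ in the far field; the geometry is the same at both points.
B₂ = B₁ · (r₁/r₂)³ = 2.32×10⁻⁷ · (1.62/0.824)³.
(r₁/r₂)³ = (1.966)³ = 7.599.
B₂ ≈ 1.763×10⁻⁶ T.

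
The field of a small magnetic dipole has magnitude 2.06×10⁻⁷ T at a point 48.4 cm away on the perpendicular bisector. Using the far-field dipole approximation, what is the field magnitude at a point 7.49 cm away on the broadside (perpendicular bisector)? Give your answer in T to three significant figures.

B ≈ 5.56×10⁻⁵ T

Dipole fields scale as 1/r³ in the far field; the geometry is the same at both points.
B₂ = B₁ · (r₁/r₂)³ = 2.06×10⁻⁷ · (48.4/7.49)³.
(r₁/r₂)³ = (6.462)³ = 269.8.
B₂ ≈ 5.559×10⁻⁵ T.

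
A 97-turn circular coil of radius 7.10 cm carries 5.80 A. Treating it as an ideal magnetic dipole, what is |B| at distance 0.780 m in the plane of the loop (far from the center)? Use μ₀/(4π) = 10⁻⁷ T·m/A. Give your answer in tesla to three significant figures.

B ≈ 1.88×10⁻⁶ T

m = NIA = NIπa² = 97·(5.80)·π·(0.0710)² = 8.91 A·m².
In the equatorial plane B = (μ₀/4π)·m/r³ (half the axial value).
B = (10⁻⁷)·(8.91) / (0.780)³ = 1.878×10⁻⁶ T.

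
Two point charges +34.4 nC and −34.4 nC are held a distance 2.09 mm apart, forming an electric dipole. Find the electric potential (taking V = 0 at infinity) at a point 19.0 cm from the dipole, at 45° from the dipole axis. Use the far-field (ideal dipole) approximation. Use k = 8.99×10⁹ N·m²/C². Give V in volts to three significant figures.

Dipole moment p = qd = (3.44×10⁻⁸ C)(0.00209 m) = 7.19×10⁻¹¹ C·m.
The dipole potential is V = kp cosθ / r².
V = (8.99×10⁹)(7.19×10⁻¹¹)·cos45° / (0.190)² = 12.66 V.

V ≈ 12.7 V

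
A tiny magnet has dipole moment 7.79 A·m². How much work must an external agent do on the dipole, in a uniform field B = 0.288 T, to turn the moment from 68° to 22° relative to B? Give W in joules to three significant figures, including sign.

W ≈ -1.24 J

W_ext = ΔU = −mB cosθ₂ + mB cosθ₁ = mB(cosθ₁ − cosθ₂).
W = (7.79)(0.288)·(cos68° − cos22°) = (2.244)·(-0.5526) = -1.240 J.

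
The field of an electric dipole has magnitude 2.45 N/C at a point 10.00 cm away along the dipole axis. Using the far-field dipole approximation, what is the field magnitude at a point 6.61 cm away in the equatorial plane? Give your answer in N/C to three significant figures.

E ≈ 4.24 N/C

Dipole fields scale as 1/r³ in the far field.
The axial field is twice the equatorial field at the same r, so the geometry factor is 1/2.
E₂ = E₁ · (1/2) · (r₁/r₂)³ = 2.45 · 0.5 · (10.00/6.61)³.
(r₁/r₂)³ = (1.513)³ = 3.463.
E₂ ≈ 4.242 N/C.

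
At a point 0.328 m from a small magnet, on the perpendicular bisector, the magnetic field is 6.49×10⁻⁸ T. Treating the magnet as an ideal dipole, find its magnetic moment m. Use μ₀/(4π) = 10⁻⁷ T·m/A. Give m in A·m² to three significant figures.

In the equatorial plane B = (μ₀/4π)·m/r³, so m = Br³·4π/(μ₀).
m = (6.49×10⁻⁸)·(0.328)³ / (10⁻⁷) = 0.02290 A·m².

m ≈ 0.0229 A·m²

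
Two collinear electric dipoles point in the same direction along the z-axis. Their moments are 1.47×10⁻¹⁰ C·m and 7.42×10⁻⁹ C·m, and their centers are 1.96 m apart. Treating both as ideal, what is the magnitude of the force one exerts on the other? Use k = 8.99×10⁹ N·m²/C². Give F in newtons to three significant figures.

F ≈ 3.99×10⁻⁹ N

On-axis field of dipole 1 at distance r: E = 2kp₁/r³. Force on dipole 2 is F = p₂·dE/dr (gradient along axis).
dE/dr = −6kp₁/r⁴, so |F| = 6kp₁p₂/r⁴ (attractive for aligned moments).
F = 6(8.99×10⁹)(1.47×10⁻¹⁰)(7.42×10⁻⁹)/(1.96)⁴ = 3.987×10⁻⁹ N.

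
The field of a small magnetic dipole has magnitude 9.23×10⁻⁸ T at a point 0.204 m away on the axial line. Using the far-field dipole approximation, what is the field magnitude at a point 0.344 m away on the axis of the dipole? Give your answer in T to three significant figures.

B ≈ 1.92×10⁻⁸ T

Dipole fields scale as 1/r³ in the far field; the geometry is the same at both points.
B₂ = B₁ · (r₁/r₂)³ = 9.23×10⁻⁸ · (0.204/0.344)³.
(r₁/r₂)³ = (0.593)³ = 0.2086.
B₂ ≈ 1.925×10⁻⁸ T.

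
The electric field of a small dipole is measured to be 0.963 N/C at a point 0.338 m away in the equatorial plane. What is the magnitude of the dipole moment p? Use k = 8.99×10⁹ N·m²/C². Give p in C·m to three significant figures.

p ≈ 4.14×10⁻¹² C·m

In the equatorial plane E = kp/r³, so p = Er³/(k).
p = (0.963)·(0.338)³ / (8.99×10⁹) = 4.136×10⁻¹² C·m.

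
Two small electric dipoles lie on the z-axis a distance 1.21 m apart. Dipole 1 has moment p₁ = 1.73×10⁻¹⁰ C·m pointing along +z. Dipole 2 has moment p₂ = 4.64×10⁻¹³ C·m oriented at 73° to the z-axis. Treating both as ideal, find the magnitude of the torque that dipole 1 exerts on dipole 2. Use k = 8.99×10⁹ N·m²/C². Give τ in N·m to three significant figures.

τ ≈ 7.79×10⁻¹³ N·m

The second dipole sits on the axis of the first, so the field there is axial: E₁ = 2kp₁/r³ along +z.
E₁ = 2(8.99×10⁹)(1.73×10⁻¹⁰)/(1.21)³ = 1.756 N/C.
Torque on the second dipole: τ = p₂ E₁ sinθ.
τ = (4.64×10⁻¹³)(1.756)·sin73° = 7.791×10⁻¹³ N·m.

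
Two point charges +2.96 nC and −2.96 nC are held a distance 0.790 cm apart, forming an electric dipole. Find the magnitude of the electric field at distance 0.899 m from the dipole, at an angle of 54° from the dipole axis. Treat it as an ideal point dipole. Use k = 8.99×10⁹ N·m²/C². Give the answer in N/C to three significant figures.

Dipole moment p = qd = (2.96×10⁻⁹ C)(0.00790 m) = 2.338×10⁻¹¹ C·m.
At angle θ the dipole field magnitude is E = (kp/r³)·√(1 + 3cos²θ).
kp/r³ = (8.99×10⁹)(2.338×10⁻¹¹) / (0.899)³ = 0.2893 N/C.
√(1 + 3cos²54°) = √(1 + 3·0.3455) = √2.0365 ≈ 1.4271.
E ≈ 0.2893 × 1.427 = 0.4128 N/C.

E ≈ 0.413 N/C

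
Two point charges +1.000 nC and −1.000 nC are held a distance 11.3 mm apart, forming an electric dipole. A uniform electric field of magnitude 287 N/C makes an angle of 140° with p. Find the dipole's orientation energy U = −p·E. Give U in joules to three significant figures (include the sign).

U ≈ 2.48×10⁻⁹ J

Dipole moment p = qd = (1.00×10⁻⁹ C)(0.0113 m) = 1.13×10⁻¹¹ C·m.
U = −p·E = −pE cosθ.
U = −(1.13×10⁻¹¹)(287)·cos140° = 2.484×10⁻⁹ J.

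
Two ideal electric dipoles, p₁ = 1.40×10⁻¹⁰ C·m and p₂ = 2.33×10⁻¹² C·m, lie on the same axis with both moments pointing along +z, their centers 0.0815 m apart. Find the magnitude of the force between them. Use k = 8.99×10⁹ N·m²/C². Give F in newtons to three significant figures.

On-axis field of dipole 1 at distance r: E = 2kp₁/r³. Force on dipole 2 is F = p₂·dE/dr (gradient along axis).
dE/dr = −6kp₁/r⁴, so |F| = 6kp₁p₂/r⁴ (attractive for aligned moments).
F = 6(8.99×10⁹)(1.40×10⁻¹⁰)(2.33×10⁻¹²)/(0.0815)⁴ = 3.988×10⁻⁷ N.

F ≈ 3.99×10⁻⁷ N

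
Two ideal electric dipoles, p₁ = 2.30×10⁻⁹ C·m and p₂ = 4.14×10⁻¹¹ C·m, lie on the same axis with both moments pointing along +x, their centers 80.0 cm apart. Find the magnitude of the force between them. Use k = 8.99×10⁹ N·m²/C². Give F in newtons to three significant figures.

On-axis field of dipole 1 at distance r: E = 2kp₁/r³. Force on dipole 2 is F = p₂·dE/dr (gradient along axis).
dE/dr = −6kp₁/r⁴, so |F| = 6kp₁p₂/r⁴ (attractive for aligned moments).
F = 6(8.99×10⁹)(2.30×10⁻⁹)(4.14×10⁻¹¹)/(0.800)⁴ = 1.254×10⁻⁸ N.

F ≈ 1.25×10⁻⁸ N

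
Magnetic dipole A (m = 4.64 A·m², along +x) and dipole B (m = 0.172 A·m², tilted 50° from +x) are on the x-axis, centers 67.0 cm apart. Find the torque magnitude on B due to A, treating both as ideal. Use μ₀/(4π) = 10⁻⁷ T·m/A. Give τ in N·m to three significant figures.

Dipole B is on the axis of dipole A, so B₁ there is axial: B₁ = (μ₀/4π)·2m₁/r³ along +x.
B₁ = 2(10⁻⁷)(4.64)/(0.670)³ = 3.085×10⁻⁶ T.
τ = m₂ B₁ sinθ.
τ = (0.172)(3.085×10⁻⁶)·sin50° = 4.065×10⁻⁷ N·m.

τ ≈ 4.07×10⁻⁷ N·m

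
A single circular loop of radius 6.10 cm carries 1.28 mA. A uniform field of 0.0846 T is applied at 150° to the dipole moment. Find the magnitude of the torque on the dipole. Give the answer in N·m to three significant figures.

τ ≈ 6.33×10⁻⁷ N·m

Magnetic moment m = IA = Iπa² = (0.00128)·π·(0.0610)² = 1.496×10⁻⁵ A·m².
Torque on a magnetic dipole: τ = mB sinθ.
τ = (1.496×10⁻⁵)(0.0846)·sin150° = 6.328×10⁻⁷ N·m.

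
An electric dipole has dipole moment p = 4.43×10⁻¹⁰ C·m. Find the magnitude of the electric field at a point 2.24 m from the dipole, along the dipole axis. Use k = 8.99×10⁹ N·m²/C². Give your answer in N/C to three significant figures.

On the dipole axis E = 2kp/r³.
E = 2·(8.99×10⁹)(4.43×10⁻¹⁰) / (2.24)³ = 0.7087 N/C.

E ≈ 0.709 N/C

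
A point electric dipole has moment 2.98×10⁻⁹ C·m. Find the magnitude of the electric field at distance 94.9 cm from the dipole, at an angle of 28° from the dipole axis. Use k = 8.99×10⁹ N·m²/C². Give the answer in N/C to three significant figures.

At angle θ the dipole field magnitude is E = (kp/r³)·√(1 + 3cos²θ).
kp/r³ = (8.99×10⁹)(2.98×10⁻⁹) / (0.949)³ = 31.35 N/C.
√(1 + 3cos²28°) = √(1 + 3·0.7796) = √3.3388 ≈ 1.8272.
E ≈ 31.35 × 1.827 = 57.28 N/C.

E ≈ 57.3 N/C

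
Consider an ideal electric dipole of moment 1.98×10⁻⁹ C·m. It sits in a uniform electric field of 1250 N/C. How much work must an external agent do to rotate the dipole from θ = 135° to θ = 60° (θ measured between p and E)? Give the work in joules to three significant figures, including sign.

W ≈ -2.99×10⁻⁶ J

W_ext = ΔU = U(θ₂) − U(θ₁) = −pE cosθ₂ − (−pE cosθ₁) = pE(cosθ₁ − cosθ₂).
W = (1.98×10⁻⁹)(1250)·(cos135° − cos60°) = (2.475×10⁻⁶)·(-1.2071) = -2.988×10⁻⁶ J.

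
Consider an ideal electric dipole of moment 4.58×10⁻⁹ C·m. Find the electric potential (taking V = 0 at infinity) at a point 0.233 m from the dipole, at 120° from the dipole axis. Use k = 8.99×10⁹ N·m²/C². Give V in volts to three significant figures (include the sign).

V ≈ -379 V

The dipole potential is V = kp cosθ / r².
V = (8.99×10⁹)(4.58×10⁻⁹)·cos120° / (0.233)² = -379.2 V.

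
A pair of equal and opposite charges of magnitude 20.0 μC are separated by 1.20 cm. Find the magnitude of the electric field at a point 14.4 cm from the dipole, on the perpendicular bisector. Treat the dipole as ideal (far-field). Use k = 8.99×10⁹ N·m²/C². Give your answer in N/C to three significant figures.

E ≈ 7.23×10⁵ N/C

Dipole moment p = qd = (2.00×10⁻⁵ C)(0.0120 m) = 2.40×10⁻⁷ C·m.
In the equatorial plane E = kp/r³.
E = (8.99×10⁹)(2.40×10⁻⁷) / (0.144)³ = 7.226×10⁵ N/C.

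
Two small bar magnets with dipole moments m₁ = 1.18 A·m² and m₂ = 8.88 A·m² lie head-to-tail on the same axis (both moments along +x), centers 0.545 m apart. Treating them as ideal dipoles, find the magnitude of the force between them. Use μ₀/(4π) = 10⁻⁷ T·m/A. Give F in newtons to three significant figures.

On-axis B of dipole 1: B = (μ₀/4π)·2m₁/r³. Force on dipole 2: F = m₂·dB/dr.
dB/dr = −(μ₀/4π)·6m₁/r⁴, so |F| = (μ₀/4π)·6m₁m₂/r⁴.
F = 6(10⁻⁷)(1.18)(8.88)/(0.545)⁴ = 7.126×10⁻⁵ N.

F ≈ 7.13×10⁻⁵ N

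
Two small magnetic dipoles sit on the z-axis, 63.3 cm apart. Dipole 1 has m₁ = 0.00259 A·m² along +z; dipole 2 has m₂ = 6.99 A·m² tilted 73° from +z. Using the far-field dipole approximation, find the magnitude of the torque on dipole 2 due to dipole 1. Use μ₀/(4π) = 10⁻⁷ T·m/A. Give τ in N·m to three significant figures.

τ ≈ 1.37×10⁻⁸ N·m

Dipole B is on the axis of dipole A, so B₁ there is axial: B₁ = (μ₀/4π)·2m₁/r³ along +z.
B₁ = 2(10⁻⁷)(0.00259)/(0.633)³ = 2.042×10⁻⁹ T.
τ = m₂ B₁ sinθ.
τ = (6.99)(2.042×10⁻⁹)·sin73° = 1.365×10⁻⁸ N·m.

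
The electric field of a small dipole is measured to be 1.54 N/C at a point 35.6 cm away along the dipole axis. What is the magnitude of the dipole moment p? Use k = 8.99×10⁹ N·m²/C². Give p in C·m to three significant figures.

p ≈ 3.86×10⁻¹² C·m

On axis E = 2kp/r³, so p = Er³/(2k).
p = (1.54)·(0.356)³ / (2·8.99×10⁹) = 3.864×10⁻¹² C·m.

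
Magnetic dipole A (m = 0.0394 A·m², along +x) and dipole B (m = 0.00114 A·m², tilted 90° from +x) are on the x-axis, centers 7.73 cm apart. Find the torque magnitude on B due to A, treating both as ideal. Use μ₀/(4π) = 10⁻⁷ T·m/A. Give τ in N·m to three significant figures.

τ ≈ 1.94×10⁻⁸ N·m

Dipole B is on the axis of dipole A, so B₁ there is axial: B₁ = (μ₀/4π)·2m₁/r³ along +x.
B₁ = 2(10⁻⁷)(0.0394)/(0.0773)³ = 1.706×10⁻⁵ T.
τ = m₂ B₁ sinθ.
τ = (0.00114)(1.706×10⁻⁵)·sin90° = 1.945×10⁻⁸ N·m.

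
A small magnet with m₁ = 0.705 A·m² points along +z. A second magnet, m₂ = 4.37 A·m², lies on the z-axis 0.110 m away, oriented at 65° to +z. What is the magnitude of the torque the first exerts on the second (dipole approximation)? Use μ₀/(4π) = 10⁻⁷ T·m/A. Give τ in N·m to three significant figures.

Dipole B is on the axis of dipole A, so B₁ there is axial: B₁ = (μ₀/4π)·2m₁/r³ along +z.
B₁ = 2(10⁻⁷)(0.705)/(0.110)³ = 1.059×10⁻⁴ T.
τ = m₂ B₁ sinθ.
τ = (4.37)(1.059×10⁻⁴)·sin65° = 4.196×10⁻⁴ N·m.

τ ≈ 4.20×10⁻⁴ N·m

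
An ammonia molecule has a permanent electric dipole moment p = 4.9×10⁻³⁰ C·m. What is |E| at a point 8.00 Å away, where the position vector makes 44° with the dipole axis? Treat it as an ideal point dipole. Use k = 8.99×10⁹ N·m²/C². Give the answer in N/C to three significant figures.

E ≈ 1.37×10⁸ N/C

At angle θ the dipole field magnitude is E = (kp/r³)·√(1 + 3cos²θ).
kp/r³ = (8.99×10⁹)(4.90×10⁻³⁰) / (8.00×10⁻¹⁰)³ = 8.604×10⁷ N/C.
√(1 + 3cos²44°) = √(1 + 3·0.5174) = √2.5523 ≈ 1.5976.
E ≈ 8.604×10⁷ × 1.598 = 1.375×10⁸ N/C.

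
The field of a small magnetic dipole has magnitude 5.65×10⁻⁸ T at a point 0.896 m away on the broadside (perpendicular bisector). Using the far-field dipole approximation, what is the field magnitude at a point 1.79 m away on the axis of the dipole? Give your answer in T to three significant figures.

Dipole fields scale as 1/r³ in the far field.
The axial field is twice the equatorial field at the same r, so the geometry factor is 2/1.
B₂ = B₁ · (2/1) · (r₁/r₂)³ = 5.65×10⁻⁸ · 2 · (0.896/1.79)³.
(r₁/r₂)³ = (0.5006)³ = 0.1254.
B₂ ≈ 1.417×10⁻⁸ T.

B ≈ 1.42×10⁻⁸ T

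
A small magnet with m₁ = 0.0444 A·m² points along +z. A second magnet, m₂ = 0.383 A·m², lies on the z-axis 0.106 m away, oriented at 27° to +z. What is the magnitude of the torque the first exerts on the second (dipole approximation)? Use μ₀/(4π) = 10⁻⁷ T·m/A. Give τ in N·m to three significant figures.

Dipole B is on the axis of dipole A, so B₁ there is axial: B₁ = (μ₀/4π)·2m₁/r³ along +z.
B₁ = 2(10⁻⁷)(0.0444)/(0.106)³ = 7.456×10⁻⁶ T.
τ = m₂ B₁ sinθ.
τ = (0.383)(7.456×10⁻⁶)·sin27° = 1.296×10⁻⁶ N·m.

τ ≈ 1.30×10⁻⁶ N·m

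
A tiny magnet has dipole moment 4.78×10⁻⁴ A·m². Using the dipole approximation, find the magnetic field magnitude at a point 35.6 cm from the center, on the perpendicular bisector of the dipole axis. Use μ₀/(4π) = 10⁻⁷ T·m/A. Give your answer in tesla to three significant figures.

In the equatorial plane B = (μ₀/4π)·m/r³ (half the axial value).
B = (10⁻⁷)·(4.78×10⁻⁴) / (0.356)³ = 1.059×10⁻⁹ T.

B ≈ 1.06×10⁻⁹ T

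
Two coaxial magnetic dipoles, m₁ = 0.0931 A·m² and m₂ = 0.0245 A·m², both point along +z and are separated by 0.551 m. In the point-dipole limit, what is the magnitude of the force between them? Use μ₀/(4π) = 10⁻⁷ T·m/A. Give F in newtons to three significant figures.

On-axis B of dipole 1: B = (μ₀/4π)·2m₁/r³. Force on dipole 2: F = m₂·dB/dr.
dB/dr = −(μ₀/4π)·6m₁/r⁴, so |F| = (μ₀/4π)·6m₁m₂/r⁴.
F = 6(10⁻⁷)(0.0931)(0.0245)/(0.551)⁴ = 1.485×10⁻⁸ N.

F ≈ 1.48×10⁻⁸ N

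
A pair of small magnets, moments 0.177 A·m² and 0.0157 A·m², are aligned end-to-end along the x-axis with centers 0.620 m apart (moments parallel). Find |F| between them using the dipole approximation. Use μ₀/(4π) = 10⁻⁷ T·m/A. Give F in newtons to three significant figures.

On-axis B of dipole 1: B = (μ₀/4π)·2m₁/r³. Force on dipole 2: F = m₂·dB/dr.
dB/dr = −(μ₀/4π)·6m₁/r⁴, so |F| = (μ₀/4π)·6m₁m₂/r⁴.
F = 6(10⁻⁷)(0.177)(0.0157)/(0.620)⁴ = 1.128×10⁻⁸ N.

F ≈ 1.13×10⁻⁸ N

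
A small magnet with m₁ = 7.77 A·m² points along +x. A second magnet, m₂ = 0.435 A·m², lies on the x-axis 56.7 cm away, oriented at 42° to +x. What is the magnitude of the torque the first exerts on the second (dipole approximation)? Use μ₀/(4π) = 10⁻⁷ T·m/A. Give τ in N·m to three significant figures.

Dipole B is on the axis of dipole A, so B₁ there is axial: B₁ = (μ₀/4π)·2m₁/r³ along +x.
B₁ = 2(10⁻⁷)(7.77)/(0.567)³ = 8.525×10⁻⁶ T.
τ = m₂ B₁ sinθ.
τ = (0.435)(8.525×10⁻⁶)·sin42° = 2.481×10⁻⁶ N·m.

τ ≈ 2.48×10⁻⁶ N·m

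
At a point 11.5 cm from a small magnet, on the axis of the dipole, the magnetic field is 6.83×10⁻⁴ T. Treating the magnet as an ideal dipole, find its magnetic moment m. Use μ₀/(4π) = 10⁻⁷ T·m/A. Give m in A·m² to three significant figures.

On axis B = (μ₀/4π)·2m/r³, so m = Br³·4π/(μ₀·2).
m = (6.83×10⁻⁴)·(0.115)³ / (2·10⁻⁷) = 5.194 A·m².

m ≈ 5.19 A·m²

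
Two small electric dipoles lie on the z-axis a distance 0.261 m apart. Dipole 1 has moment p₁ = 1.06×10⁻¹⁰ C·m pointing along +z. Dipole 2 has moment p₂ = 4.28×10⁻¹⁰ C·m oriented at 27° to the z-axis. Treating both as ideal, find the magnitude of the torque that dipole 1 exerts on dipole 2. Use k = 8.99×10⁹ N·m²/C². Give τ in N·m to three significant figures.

The second dipole sits on the axis of the first, so the field there is axial: E₁ = 2kp₁/r³ along +z.
E₁ = 2(8.99×10⁹)(1.06×10⁻¹⁰)/(0.261)³ = 107.2 N/C.
Torque on the second dipole: τ = p₂ E₁ sinθ.
τ = (4.28×10⁻¹⁰)(107.2)·sin27° = 2.083×10⁻⁸ N·m.

τ ≈ 2.08×10⁻⁸ N·m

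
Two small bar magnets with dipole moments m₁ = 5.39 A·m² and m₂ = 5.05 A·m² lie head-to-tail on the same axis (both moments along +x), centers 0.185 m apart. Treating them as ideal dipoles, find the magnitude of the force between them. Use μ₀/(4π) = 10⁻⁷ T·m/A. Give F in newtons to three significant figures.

F ≈ 0.0139 N

On-axis B of dipole 1: B = (μ₀/4π)·2m₁/r³. Force on dipole 2: F = m₂·dB/dr.
dB/dr = −(μ₀/4π)·6m₁/r⁴, so |F| = (μ₀/4π)·6m₁m₂/r⁴.
F = 6(10⁻⁷)(5.39)(5.05)/(0.185)⁴ = 0.01394 N.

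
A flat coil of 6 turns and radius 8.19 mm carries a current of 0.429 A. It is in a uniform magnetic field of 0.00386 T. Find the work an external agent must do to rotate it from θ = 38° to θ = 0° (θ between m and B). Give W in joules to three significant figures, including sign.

m = NIA = NIπa² = 6·(0.429)·π·(0.00819)² = 5.424×10⁻⁴ A·m².
W_ext = ΔU = −mB cosθ₂ + mB cosθ₁ = mB(cosθ₁ − cosθ₂).
W = (5.424×10⁻⁴)(0.00386)·(cos38° − cos0°) = (2.094×10⁻⁶)·(-0.2120) = -4.438×10⁻⁷ J.

W ≈ -4.44×10⁻⁷ J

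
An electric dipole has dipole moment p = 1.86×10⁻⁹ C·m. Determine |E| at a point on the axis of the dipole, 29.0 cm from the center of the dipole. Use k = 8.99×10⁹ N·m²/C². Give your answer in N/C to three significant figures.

E ≈ 1370 N/C

On the dipole axis E = 2kp/r³.
E = 2·(8.99×10⁹)(1.86×10⁻⁹) / (0.290)³ = 1371 N/C.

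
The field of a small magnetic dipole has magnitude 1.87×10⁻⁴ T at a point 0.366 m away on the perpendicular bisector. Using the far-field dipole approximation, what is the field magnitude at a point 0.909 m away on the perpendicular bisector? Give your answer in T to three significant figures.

B ≈ 1.22×10⁻⁵ T

Dipole fields scale as 1/r³ in the far field; the geometry is the same at both points.
B₂ = B₁ · (r₁/r₂)³ = 1.87×10⁻⁴ · (0.366/0.909)³.
(r₁/r₂)³ = (0.4026)³ = 0.06528.
B₂ ≈ 1.221×10⁻⁵ T.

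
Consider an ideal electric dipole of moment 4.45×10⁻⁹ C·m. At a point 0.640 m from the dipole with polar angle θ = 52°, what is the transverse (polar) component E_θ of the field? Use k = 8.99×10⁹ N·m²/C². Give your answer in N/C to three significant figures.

For a dipole, E_θ = (kp sinθ)/r³.
kp/r³ = (8.99×10⁹)(4.45×10⁻⁹)/(0.640)³ = 152.6 N/C.
E_θ = 152.6·sin52° = 120.3 N/C.

E_θ ≈ 120 N/C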